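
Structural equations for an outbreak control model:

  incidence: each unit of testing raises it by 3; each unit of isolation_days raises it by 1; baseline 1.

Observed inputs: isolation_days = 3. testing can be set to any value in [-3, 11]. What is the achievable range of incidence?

-5 to 37

Substituting into the incidence equation gives incidence = 3*testing + 4.
Linear in testing, so extremes are at the endpoints: testing = -3 gives incidence = -5; testing = 11 gives incidence = 37.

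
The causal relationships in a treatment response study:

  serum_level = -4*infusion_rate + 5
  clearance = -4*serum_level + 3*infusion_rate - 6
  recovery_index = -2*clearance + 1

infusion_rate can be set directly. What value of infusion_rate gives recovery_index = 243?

infusion_rate = -5

Substituting into the clearance equation gives clearance = 19*infusion_rate - 26.
Substituting into the recovery_index equation gives recovery_index = -38*infusion_rate + 53.
Solve -38*infusion_rate + 53 = 243: infusion_rate = (243 - 53) / -38 = -5.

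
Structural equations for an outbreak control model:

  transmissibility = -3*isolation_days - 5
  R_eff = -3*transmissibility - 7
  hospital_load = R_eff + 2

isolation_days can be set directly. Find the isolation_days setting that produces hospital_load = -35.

isolation_days = -5

Substituting into the R_eff equation gives R_eff = 9*isolation_days + 8.
So hospital_load = 9*isolation_days + 10.
Solve 9*isolation_days + 10 = -35: isolation_days = (-35 - 10) / 9 = -5.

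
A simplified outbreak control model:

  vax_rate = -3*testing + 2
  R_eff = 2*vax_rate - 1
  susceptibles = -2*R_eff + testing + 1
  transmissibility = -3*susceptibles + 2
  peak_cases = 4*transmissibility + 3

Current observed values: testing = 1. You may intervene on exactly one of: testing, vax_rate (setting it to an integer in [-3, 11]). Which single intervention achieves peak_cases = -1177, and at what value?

set testing = 8

Intervening on testing: with other inputs at their observed values, peak_cases = -156*testing + 71. Solving for -1177 gives testing = 8, within [-3, 11].
Intervening on vax_rate: peak_cases = 48*vax_rate - 37. Reaching -1177 requires vax_rate = -95/4, not an integer.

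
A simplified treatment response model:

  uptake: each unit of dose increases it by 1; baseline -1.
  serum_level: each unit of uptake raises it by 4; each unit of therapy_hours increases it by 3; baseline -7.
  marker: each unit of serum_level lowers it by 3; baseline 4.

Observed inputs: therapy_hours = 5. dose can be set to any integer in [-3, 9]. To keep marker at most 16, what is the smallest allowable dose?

dose = -2

Substituting into the serum_level equation gives serum_level = 4*dose + 4.
Substituting into the marker equation gives marker = -12*dose - 8.
Require -12*dose - 8 ≤ 16, so dose ≥ -2.
The smallest integer in [-3, 9] satisfying this is -2.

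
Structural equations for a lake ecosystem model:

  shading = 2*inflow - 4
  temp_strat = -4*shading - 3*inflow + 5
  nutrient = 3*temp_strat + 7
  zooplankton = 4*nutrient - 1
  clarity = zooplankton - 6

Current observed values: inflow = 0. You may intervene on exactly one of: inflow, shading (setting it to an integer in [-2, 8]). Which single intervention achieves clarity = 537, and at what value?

Intervening on inflow: with other inputs at their observed values, clarity = -132*inflow + 273. Solving for 537 gives inflow = -2, within [-2, 8].
Intervening on shading: clarity = -48*shading + 81. Reaching 537 requires shading = -19/2, not an integer.

set inflow = -2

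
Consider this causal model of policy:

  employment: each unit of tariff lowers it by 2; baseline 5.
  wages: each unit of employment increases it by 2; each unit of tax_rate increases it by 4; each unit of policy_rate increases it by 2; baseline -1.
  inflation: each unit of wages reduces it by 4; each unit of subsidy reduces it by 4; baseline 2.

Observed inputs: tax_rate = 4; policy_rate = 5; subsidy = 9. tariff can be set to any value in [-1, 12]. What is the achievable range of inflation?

Substituting into the wages equation gives wages = -4*tariff + 35.
inflation becomes 16*tariff - 174.
Linear in tariff, so extremes are at the endpoints: tariff = -1 gives inflation = -190; tariff = 12 gives inflation = 18.

-190 to 18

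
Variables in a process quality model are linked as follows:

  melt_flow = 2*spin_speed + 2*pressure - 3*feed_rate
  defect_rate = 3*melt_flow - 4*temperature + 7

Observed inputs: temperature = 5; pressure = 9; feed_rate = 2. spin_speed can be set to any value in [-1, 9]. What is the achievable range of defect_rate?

17 to 77

Substituting into the melt_flow equation gives melt_flow = 2*spin_speed + 12.
Substituting into the defect_rate equation gives defect_rate = 6*spin_speed + 23.
Linear in spin_speed, so extremes are at the endpoints: spin_speed = -1 gives defect_rate = 17; spin_speed = 9 gives defect_rate = 77.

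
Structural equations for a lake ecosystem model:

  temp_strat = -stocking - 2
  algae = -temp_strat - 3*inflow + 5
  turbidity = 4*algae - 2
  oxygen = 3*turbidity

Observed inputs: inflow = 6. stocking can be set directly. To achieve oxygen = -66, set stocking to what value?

Substituting into the algae equation gives algae = stocking - 11.
Substituting into the turbidity equation gives turbidity = 4*stocking - 46.
Substituting into the oxygen equation gives oxygen = 12*stocking - 138.
Solve 12*stocking - 138 = -66: stocking = (-66 + 138) / 12 = 6.

stocking = 6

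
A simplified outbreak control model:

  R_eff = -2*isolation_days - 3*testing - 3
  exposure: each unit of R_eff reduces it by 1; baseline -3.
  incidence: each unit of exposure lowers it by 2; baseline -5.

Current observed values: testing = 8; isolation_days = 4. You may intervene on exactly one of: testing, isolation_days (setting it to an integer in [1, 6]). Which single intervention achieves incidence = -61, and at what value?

Intervening on testing: incidence = -6*testing - 21. Reaching -61 requires testing = 20/3, not an integer.
Intervening on isolation_days: with other inputs at their observed values, incidence = -4*isolation_days - 53. Solving for -61 gives isolation_days = 2, within [1, 6].

set isolation_days = 2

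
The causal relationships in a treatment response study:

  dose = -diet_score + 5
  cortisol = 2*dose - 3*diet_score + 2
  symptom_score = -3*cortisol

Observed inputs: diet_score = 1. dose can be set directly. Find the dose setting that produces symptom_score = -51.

Intervening on dose fixes its value directly, overriding its dependence on diet_score.
Substituting into the cortisol equation gives cortisol = 2*dose - 1.
Substituting into the symptom_score equation gives symptom_score = -6*dose + 3.
Solve -6*dose + 3 = -51: dose = (-51 - 3) / -6 = 9.

dose = 9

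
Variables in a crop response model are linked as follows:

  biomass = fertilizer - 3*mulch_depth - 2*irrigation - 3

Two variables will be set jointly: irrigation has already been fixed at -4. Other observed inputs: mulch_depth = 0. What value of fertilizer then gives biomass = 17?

fertilizer = 12

With irrigation held at -4:
Substituting into the biomass equation gives biomass = fertilizer + 5.
Solve fertilizer + 5 = 17: fertilizer = (17 - 5) / 1 = 12.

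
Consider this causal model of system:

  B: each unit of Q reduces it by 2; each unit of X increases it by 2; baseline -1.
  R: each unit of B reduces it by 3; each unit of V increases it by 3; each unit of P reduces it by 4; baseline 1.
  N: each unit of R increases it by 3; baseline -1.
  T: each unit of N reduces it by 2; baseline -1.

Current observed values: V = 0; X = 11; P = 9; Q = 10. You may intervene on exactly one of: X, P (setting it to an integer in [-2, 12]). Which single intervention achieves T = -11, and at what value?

set P = -1

Intervening on X: T = 36*X - 167. Reaching -11 requires X = 13/3, not an integer.
Intervening on P: with other inputs at their observed values, T = 24*P + 13. Solving for -11 gives P = -1, within [-2, 12].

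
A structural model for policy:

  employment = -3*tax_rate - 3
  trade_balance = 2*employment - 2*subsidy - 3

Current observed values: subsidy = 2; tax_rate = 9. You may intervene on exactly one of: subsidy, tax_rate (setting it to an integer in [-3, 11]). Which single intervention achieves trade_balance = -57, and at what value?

Intervening on subsidy: with other inputs at their observed values, trade_balance = -2*subsidy - 63. Solving for -57 gives subsidy = -3, within [-3, 11].
Intervening on tax_rate: trade_balance = -6*tax_rate - 13. Reaching -57 requires tax_rate = 22/3, not an integer.

set subsidy = -3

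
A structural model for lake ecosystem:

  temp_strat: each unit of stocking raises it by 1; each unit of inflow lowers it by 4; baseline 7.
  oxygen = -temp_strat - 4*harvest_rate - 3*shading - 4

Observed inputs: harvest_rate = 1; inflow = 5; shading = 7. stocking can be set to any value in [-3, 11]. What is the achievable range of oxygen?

Substituting into the temp_strat equation gives temp_strat = stocking - 13.
Substituting into the oxygen equation gives oxygen = -stocking - 16.
Linear in stocking, so extremes are at the endpoints: stocking = -3 gives oxygen = -13; stocking = 11 gives oxygen = -27.

-27 to -13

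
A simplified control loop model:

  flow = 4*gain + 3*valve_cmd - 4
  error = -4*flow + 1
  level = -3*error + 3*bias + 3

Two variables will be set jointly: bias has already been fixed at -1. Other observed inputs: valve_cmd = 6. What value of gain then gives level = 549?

gain = 8

With bias held at -1:
Substituting into the flow equation gives flow = 4*gain + 14.
Substituting into the error equation gives error = -16*gain - 55.
Substituting into the level equation gives level = 48*gain + 165.
Solve 48*gain + 165 = 549: gain = (549 - 165) / 48 = 8.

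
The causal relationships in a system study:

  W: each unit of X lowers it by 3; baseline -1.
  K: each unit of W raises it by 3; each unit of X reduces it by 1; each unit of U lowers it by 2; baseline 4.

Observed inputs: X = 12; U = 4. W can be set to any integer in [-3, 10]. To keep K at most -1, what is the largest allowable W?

Intervening on W fixes its value directly, overriding its dependence on X.
Substituting into the K equation gives K = 3*W - 16.
Require 3*W - 16 ≤ -1, so W ≤ 5.
The largest integer in [-3, 10] satisfying this is 5.

W = 5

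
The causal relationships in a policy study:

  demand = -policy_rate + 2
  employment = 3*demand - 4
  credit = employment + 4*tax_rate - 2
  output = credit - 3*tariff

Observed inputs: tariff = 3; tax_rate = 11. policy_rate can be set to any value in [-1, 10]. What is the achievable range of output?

5 to 38

Substituting into the employment equation gives employment = -3*policy_rate + 2.
credit becomes -3*policy_rate + 44.
So output = -3*policy_rate + 35.
Linear in policy_rate, so extremes are at the endpoints: policy_rate = -1 gives output = 38; policy_rate = 10 gives output = 5.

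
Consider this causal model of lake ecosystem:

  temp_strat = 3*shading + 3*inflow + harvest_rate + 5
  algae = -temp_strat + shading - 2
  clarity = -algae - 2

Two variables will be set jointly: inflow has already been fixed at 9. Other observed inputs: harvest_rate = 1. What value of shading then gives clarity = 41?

shading = 4

With inflow held at 9:
Substituting into the temp_strat equation gives temp_strat = 3*shading + 33.
This gives algae = -2*shading - 35.
Substituting into the clarity equation gives clarity = 2*shading + 33.
Solve 2*shading + 33 = 41: shading = (41 - 33) / 2 = 4.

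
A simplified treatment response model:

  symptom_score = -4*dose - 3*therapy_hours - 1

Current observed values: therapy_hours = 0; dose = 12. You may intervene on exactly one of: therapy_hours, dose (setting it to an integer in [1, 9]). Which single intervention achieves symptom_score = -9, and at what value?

Intervening on therapy_hours: symptom_score = -3*therapy_hours - 49. Reaching -9 requires therapy_hours = -40/3, not an integer.
Intervening on dose: with other inputs at their observed values, symptom_score = -4*dose - 1. Solving for -9 gives dose = 2, within [1, 9].

set dose = 2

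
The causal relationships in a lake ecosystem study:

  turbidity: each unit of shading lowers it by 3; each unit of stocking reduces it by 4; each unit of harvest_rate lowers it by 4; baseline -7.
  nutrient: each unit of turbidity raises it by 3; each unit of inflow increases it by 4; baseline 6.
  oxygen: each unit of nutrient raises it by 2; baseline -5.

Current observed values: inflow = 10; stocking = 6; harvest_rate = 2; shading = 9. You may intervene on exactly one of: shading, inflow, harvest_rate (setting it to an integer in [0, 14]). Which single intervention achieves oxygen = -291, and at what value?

Intervening on shading: with other inputs at their observed values, oxygen = -18*shading - 147. Solving for -291 gives shading = 8, within [0, 14].
Intervening on inflow: oxygen = 8*inflow - 389. Reaching -291 requires inflow = 49/4, not an integer.
Intervening on harvest_rate: oxygen = -24*harvest_rate - 261. Reaching -291 requires harvest_rate = 5/4, not an integer.

set shading = 8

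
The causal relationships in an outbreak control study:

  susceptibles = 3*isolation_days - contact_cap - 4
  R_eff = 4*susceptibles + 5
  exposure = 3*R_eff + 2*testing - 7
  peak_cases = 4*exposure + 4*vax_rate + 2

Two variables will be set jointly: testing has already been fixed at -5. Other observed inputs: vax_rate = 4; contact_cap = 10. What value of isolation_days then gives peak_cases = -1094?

isolation_days = -3

With testing held at -5:
Substituting into the susceptibles equation gives susceptibles = 3*isolation_days - 14.
So R_eff = 12*isolation_days - 51.
Substituting into the exposure equation gives exposure = 36*isolation_days - 170.
This gives peak_cases = 144*isolation_days - 662.
Solve 144*isolation_days - 662 = -1094: isolation_days = (-1094 + 662) / 144 = -3.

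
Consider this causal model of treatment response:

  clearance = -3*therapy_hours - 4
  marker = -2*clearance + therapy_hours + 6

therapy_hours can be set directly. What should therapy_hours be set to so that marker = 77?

therapy_hours = 9

Substituting into the marker equation gives marker = 7*therapy_hours + 14.
Solve 7*therapy_hours + 14 = 77: therapy_hours = (77 - 14) / 7 = 9.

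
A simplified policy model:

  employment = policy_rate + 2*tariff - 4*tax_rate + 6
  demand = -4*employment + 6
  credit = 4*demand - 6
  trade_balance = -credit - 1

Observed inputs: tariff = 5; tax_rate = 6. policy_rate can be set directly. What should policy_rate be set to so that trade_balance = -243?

Substituting into the employment equation gives employment = policy_rate - 8.
Substituting into the demand equation gives demand = -4*policy_rate + 38.
So credit = -16*policy_rate + 146.
trade_balance becomes 16*policy_rate - 147.
Solve 16*policy_rate - 147 = -243: policy_rate = (-243 + 147) / 16 = -6.

policy_rate = -6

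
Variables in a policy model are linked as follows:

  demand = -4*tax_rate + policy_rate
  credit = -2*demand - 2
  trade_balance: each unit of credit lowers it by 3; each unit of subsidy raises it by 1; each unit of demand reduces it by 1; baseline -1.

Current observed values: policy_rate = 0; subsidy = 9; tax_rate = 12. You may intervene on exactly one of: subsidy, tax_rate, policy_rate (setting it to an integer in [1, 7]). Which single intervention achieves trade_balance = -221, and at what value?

set policy_rate = 1

Intervening on subsidy: trade_balance = subsidy - 235. Reaching -221 requires subsidy = 14, outside [1, 7].
Intervening on tax_rate: trade_balance = -20*tax_rate + 14. Reaching -221 requires tax_rate = 47/4, not an integer.
Intervening on policy_rate: with other inputs at their observed values, trade_balance = 5*policy_rate - 226. Solving for -221 gives policy_rate = 1, within [1, 7].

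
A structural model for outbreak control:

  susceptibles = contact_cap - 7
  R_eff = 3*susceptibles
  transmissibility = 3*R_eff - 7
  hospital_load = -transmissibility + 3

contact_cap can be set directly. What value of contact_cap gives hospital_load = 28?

contact_cap = 5

Substituting into the R_eff equation gives R_eff = 3*contact_cap - 21.
Substituting into the transmissibility equation gives transmissibility = 9*contact_cap - 70.
Substituting into the hospital_load equation gives hospital_load = -9*contact_cap + 73.
Solve -9*contact_cap + 73 = 28: contact_cap = (28 - 73) / -9 = 5.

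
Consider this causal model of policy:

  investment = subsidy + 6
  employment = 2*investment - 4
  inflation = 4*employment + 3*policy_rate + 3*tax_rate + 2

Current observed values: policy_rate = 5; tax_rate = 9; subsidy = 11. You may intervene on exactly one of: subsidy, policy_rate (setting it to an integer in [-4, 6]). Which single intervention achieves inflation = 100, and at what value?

Intervening on subsidy: with other inputs at their observed values, inflation = 8*subsidy + 76. Solving for 100 gives subsidy = 3, within [-4, 6].
Intervening on policy_rate: inflation = 3*policy_rate + 149. Reaching 100 requires policy_rate = -49/3, not an integer.

set subsidy = 3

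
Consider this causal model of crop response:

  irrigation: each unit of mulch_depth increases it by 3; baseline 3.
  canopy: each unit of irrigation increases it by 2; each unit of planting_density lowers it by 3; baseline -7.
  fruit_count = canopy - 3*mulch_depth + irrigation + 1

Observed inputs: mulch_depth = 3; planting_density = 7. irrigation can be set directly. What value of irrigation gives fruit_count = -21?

Intervening on irrigation fixes its value directly, overriding its dependence on mulch_depth.
Substituting into the canopy equation gives canopy = 2*irrigation - 28.
So fruit_count = 3*irrigation - 36.
Solve 3*irrigation - 36 = -21: irrigation = (-21 + 36) / 3 = 5.

irrigation = 5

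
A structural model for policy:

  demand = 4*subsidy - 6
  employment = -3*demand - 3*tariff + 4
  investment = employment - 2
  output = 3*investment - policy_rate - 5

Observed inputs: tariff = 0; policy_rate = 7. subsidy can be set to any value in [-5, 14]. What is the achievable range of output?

-456 to 228

Substituting into the employment equation gives employment = -12*subsidy + 22.
So investment = -12*subsidy + 20.
This gives output = -36*subsidy + 48.
Linear in subsidy, so extremes are at the endpoints: subsidy = -5 gives output = 228; subsidy = 14 gives output = -456.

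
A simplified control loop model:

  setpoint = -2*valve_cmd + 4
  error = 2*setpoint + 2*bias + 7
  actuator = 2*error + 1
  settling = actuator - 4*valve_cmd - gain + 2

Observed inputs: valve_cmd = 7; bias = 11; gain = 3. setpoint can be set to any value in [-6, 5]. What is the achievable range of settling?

6 to 50

Intervening on setpoint fixes its value directly, overriding its dependence on valve_cmd.
Substituting into the error equation gives error = 2*setpoint + 29.
Substituting into the actuator equation gives actuator = 4*setpoint + 59.
Substituting into the settling equation gives settling = 4*setpoint + 30.
Linear in setpoint, so extremes are at the endpoints: setpoint = -6 gives settling = 6; setpoint = 5 gives settling = 50.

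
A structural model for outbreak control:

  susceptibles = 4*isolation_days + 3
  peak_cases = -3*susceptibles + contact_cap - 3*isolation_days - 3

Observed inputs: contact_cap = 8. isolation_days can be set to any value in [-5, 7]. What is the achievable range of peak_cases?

Substituting into the peak_cases equation gives peak_cases = -15*isolation_days - 4.
Linear in isolation_days, so extremes are at the endpoints: isolation_days = -5 gives peak_cases = 71; isolation_days = 7 gives peak_cases = -109.

-109 to 71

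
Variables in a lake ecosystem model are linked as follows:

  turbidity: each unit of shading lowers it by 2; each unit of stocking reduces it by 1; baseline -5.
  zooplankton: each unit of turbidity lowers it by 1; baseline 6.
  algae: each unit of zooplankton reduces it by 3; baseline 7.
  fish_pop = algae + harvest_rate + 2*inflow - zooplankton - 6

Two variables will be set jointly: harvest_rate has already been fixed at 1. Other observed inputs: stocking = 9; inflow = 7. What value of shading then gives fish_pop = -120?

With harvest_rate held at 1:
Substituting into the turbidity equation gives turbidity = -2*shading - 14.
So zooplankton = 2*shading + 20.
Substituting into the algae equation gives algae = -6*shading - 53.
Substituting into the fish_pop equation gives fish_pop = -8*shading - 64.
Solve -8*shading - 64 = -120: shading = (-120 + 64) / -8 = 7.

shading = 7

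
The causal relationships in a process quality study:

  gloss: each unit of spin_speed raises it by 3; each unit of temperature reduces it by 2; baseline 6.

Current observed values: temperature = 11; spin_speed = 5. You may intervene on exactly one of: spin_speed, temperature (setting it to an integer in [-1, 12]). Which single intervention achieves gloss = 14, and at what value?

set spin_speed = 10

Intervening on spin_speed: with other inputs at their observed values, gloss = 3*spin_speed - 16. Solving for 14 gives spin_speed = 10, within [-1, 12].
Intervening on temperature: gloss = -2*temperature + 21. Reaching 14 requires temperature = 7/2, not an integer.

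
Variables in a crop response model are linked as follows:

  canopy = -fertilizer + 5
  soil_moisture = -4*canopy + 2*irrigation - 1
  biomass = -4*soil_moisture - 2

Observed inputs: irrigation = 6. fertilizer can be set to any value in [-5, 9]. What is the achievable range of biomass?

-110 to 114

Substituting into the soil_moisture equation gives soil_moisture = 4*fertilizer - 9.
biomass becomes -16*fertilizer + 34.
Linear in fertilizer, so extremes are at the endpoints: fertilizer = -5 gives biomass = 114; fertilizer = 9 gives biomass = -110.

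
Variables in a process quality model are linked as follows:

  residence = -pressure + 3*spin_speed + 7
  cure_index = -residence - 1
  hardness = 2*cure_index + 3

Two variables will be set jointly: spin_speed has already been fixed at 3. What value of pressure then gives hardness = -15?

With spin_speed held at 3:
Substituting into the residence equation gives residence = -pressure + 16.
cure_index becomes pressure - 17.
Substituting into the hardness equation gives hardness = 2*pressure - 31.
Solve 2*pressure - 31 = -15: pressure = (-15 + 31) / 2 = 8.

pressure = 8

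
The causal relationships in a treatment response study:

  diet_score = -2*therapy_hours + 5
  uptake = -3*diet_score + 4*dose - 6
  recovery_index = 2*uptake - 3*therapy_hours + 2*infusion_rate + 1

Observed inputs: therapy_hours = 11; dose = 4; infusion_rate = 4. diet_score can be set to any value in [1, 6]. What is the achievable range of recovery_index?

-40 to -10

Intervening on diet_score fixes its value directly, overriding its dependence on therapy_hours.
Substituting into the uptake equation gives uptake = -3*diet_score + 10.
recovery_index becomes -6*diet_score - 4.
Linear in diet_score, so extremes are at the endpoints: diet_score = 1 gives recovery_index = -10; diet_score = 6 gives recovery_index = -40.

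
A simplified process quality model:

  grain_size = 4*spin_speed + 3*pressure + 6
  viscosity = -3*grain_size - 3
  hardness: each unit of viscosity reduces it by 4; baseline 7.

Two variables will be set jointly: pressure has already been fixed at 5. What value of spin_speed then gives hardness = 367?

spin_speed = 2

With pressure held at 5:
Substituting into the grain_size equation gives grain_size = 4*spin_speed + 21.
So viscosity = -12*spin_speed - 66.
Substituting into the hardness equation gives hardness = 48*spin_speed + 271.
Solve 48*spin_speed + 271 = 367: spin_speed = (367 - 271) / 48 = 2.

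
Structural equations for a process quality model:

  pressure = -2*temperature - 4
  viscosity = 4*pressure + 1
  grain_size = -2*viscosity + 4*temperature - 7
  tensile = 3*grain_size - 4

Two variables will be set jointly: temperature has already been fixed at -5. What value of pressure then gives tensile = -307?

pressure = 9

With temperature held at -5:
Intervening on pressure fixes its value directly, overriding its dependence on temperature.
Substituting into the grain_size equation gives grain_size = -8*pressure - 29.
tensile becomes -24*pressure - 91.
Solve -24*pressure - 91 = -307: pressure = (-307 + 91) / -24 = 9.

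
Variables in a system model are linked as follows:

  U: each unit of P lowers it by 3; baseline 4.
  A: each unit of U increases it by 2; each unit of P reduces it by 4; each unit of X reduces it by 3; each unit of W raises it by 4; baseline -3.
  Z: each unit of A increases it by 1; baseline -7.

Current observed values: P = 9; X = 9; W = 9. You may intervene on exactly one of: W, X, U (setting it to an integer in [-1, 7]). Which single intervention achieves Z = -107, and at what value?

set W = 3

Intervening on W: with other inputs at their observed values, Z = 4*W - 119. Solving for -107 gives W = 3, within [-1, 7].
Intervening on X: Z = -3*X - 56. Reaching -107 requires X = 17, outside [-1, 7].
Intervening on U: Z = 2*U - 37. Reaching -107 requires U = -35, outside [-1, 7].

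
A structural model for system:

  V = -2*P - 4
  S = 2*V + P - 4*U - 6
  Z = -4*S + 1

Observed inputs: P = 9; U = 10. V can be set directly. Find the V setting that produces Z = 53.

Intervening on V fixes its value directly, overriding its dependence on P.
Substituting into the S equation gives S = 2*V - 37.
Substituting into the Z equation gives Z = -8*V + 149.
Solve -8*V + 149 = 53: V = (53 - 149) / -8 = 12.

V = 12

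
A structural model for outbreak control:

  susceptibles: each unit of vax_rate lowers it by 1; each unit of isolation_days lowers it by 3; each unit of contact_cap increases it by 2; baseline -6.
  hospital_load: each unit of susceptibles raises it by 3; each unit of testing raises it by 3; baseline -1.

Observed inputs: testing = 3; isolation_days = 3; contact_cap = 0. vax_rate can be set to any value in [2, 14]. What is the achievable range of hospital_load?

Substituting into the susceptibles equation gives susceptibles = -vax_rate - 15.
So hospital_load = -3*vax_rate - 37.
Linear in vax_rate, so extremes are at the endpoints: vax_rate = 2 gives hospital_load = -43; vax_rate = 14 gives hospital_load = -79.

-79 to -43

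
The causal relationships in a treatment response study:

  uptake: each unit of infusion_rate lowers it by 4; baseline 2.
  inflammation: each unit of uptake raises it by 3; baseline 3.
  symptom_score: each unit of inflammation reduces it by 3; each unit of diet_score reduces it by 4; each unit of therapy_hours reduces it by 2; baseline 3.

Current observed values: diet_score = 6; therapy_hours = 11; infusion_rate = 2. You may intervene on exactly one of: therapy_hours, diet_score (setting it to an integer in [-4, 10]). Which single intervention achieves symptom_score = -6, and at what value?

Intervening on therapy_hours: symptom_score = -2*therapy_hours + 24. Reaching -6 requires therapy_hours = 15, outside [-4, 10].
Intervening on diet_score: with other inputs at their observed values, symptom_score = -4*diet_score + 26. Solving for -6 gives diet_score = 8, within [-4, 10].

set diet_score = 8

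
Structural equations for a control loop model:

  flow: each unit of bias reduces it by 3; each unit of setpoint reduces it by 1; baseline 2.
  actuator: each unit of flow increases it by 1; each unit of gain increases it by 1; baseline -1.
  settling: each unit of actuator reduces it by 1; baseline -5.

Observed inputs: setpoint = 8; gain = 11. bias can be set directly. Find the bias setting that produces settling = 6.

bias = 5

Substituting into the flow equation gives flow = -3*bias - 6.
actuator becomes -3*bias + 4.
This gives settling = 3*bias - 9.
Solve 3*bias - 9 = 6: bias = (6 + 9) / 3 = 5.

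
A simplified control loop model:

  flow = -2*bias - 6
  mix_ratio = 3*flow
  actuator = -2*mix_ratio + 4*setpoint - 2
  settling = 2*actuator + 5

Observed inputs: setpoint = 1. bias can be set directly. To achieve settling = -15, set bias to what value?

Substituting into the mix_ratio equation gives mix_ratio = -6*bias - 18.
Substituting into the actuator equation gives actuator = 12*bias + 38.
settling becomes 24*bias + 81.
Solve 24*bias + 81 = -15: bias = (-15 - 81) / 24 = -4.

bias = -4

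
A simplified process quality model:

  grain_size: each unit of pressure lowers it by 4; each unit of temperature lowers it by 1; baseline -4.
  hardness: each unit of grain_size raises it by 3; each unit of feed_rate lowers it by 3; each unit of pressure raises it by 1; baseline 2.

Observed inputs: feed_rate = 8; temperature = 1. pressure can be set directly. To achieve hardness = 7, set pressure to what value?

Substituting into the grain_size equation gives grain_size = -4*pressure - 5.
Substituting into the hardness equation gives hardness = -11*pressure - 37.
Solve -11*pressure - 37 = 7: pressure = (7 + 37) / -11 = -4.

pressure = -4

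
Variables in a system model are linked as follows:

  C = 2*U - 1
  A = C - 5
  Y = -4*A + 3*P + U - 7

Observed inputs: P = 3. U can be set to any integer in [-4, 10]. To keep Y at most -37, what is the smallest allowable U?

U = 9

Substituting into the A equation gives A = 2*U - 6.
Substituting into the Y equation gives Y = -7*U + 26.
Require -7*U + 26 ≤ -37, so U ≥ 9.
The smallest integer in [-4, 10] satisfying this is 9.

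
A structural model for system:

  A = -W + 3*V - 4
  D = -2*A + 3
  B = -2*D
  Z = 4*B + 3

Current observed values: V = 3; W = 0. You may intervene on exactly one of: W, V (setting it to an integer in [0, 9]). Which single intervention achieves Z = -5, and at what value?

Intervening on W: with other inputs at their observed values, Z = -16*W + 59. Solving for -5 gives W = 4, within [0, 9].
Intervening on V: Z = 48*V - 85. Reaching -5 requires V = 5/3, not an integer.

set W = 4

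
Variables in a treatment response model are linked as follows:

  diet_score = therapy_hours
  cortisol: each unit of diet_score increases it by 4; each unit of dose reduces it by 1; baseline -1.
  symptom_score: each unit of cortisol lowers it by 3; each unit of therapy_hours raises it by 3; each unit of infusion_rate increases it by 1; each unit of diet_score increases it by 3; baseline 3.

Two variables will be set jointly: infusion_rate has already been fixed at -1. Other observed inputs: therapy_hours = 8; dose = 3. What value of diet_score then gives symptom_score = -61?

diet_score = 11

With infusion_rate held at -1:
Intervening on diet_score fixes its value directly, overriding its dependence on therapy_hours.
Substituting into the cortisol equation gives cortisol = 4*diet_score - 4.
Substituting into the symptom_score equation gives symptom_score = -9*diet_score + 38.
Solve -9*diet_score + 38 = -61: diet_score = (-61 - 38) / -9 = 11.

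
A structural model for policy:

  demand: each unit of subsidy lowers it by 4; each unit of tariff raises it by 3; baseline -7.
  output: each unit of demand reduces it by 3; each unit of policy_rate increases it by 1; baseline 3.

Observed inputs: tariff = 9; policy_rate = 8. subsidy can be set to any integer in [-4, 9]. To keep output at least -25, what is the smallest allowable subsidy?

subsidy = 2

Substituting into the demand equation gives demand = -4*subsidy + 20.
output becomes 12*subsidy - 49.
Require 12*subsidy - 49 ≥ -25, so subsidy ≥ 2.
The smallest integer in [-4, 9] satisfying this is 2.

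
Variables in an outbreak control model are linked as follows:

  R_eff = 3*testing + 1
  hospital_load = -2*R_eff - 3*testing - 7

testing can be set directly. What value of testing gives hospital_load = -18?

testing = 1

Substituting into the hospital_load equation gives hospital_load = -9*testing - 9.
Solve -9*testing - 9 = -18: testing = (-18 + 9) / -9 = 1.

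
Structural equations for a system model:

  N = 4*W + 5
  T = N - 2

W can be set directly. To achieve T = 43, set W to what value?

Substituting into the T equation gives T = 4*W + 3.
Solve 4*W + 3 = 43: W = (43 - 3) / 4 = 10.

W = 10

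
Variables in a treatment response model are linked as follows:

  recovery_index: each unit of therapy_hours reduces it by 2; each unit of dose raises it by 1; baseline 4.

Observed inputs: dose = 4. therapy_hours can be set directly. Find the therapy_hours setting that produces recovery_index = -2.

Substituting into the recovery_index equation gives recovery_index = -2*therapy_hours + 8.
Solve -2*therapy_hours + 8 = -2: therapy_hours = (-2 - 8) / -2 = 5.

therapy_hours = 5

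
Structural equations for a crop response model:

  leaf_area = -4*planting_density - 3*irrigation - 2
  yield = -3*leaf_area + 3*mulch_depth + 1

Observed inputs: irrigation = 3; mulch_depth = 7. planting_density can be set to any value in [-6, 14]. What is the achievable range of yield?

-17 to 223

Substituting into the leaf_area equation gives leaf_area = -4*planting_density - 11.
Substituting into the yield equation gives yield = 12*planting_density + 55.
Linear in planting_density, so extremes are at the endpoints: planting_density = -6 gives yield = -17; planting_density = 14 gives yield = 223.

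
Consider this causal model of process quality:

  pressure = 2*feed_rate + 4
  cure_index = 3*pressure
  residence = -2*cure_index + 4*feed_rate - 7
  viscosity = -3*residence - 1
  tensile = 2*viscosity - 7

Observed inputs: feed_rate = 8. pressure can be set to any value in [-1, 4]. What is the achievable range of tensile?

-195 to -15

Intervening on pressure fixes its value directly, overriding its dependence on feed_rate.
Substituting into the residence equation gives residence = -6*pressure + 25.
So viscosity = 18*pressure - 76.
Substituting into the tensile equation gives tensile = 36*pressure - 159.
Linear in pressure, so extremes are at the endpoints: pressure = -1 gives tensile = -195; pressure = 4 gives tensile = -15.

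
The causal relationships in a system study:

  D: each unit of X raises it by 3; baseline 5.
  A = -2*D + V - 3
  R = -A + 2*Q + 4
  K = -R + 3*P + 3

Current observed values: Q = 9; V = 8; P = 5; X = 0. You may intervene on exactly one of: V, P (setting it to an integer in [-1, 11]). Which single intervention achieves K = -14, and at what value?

set V = 3

Intervening on V: with other inputs at their observed values, K = V - 17. Solving for -14 gives V = 3, within [-1, 11].
Intervening on P: K = 3*P - 24. Reaching -14 requires P = 10/3, not an integer.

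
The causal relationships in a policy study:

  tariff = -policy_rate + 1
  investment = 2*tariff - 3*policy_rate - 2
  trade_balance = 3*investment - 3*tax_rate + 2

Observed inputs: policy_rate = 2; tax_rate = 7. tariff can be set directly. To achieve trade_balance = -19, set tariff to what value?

tariff = 4

Intervening on tariff fixes its value directly, overriding its dependence on policy_rate.
Substituting into the investment equation gives investment = 2*tariff - 8.
So trade_balance = 6*tariff - 43.
Solve 6*tariff - 43 = -19: tariff = (-19 + 43) / 6 = 4.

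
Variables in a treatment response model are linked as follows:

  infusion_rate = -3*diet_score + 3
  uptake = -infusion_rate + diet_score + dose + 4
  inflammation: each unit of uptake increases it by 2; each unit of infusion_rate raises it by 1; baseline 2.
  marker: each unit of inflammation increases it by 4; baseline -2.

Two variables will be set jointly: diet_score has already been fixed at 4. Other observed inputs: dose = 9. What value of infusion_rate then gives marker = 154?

infusion_rate = -3

With diet_score held at 4:
Intervening on infusion_rate fixes its value directly, overriding its dependence on diet_score.
Substituting into the uptake equation gives uptake = -infusion_rate + 17.
So inflammation = -infusion_rate + 36.
So marker = -4*infusion_rate + 142.
Solve -4*infusion_rate + 142 = 154: infusion_rate = (154 - 142) / -4 = -3.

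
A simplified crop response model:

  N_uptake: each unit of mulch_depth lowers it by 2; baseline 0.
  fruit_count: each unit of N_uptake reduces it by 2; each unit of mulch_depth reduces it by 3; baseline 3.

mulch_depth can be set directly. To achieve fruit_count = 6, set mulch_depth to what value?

mulch_depth = 3

Substituting into the fruit_count equation gives fruit_count = mulch_depth + 3.
Solve mulch_depth + 3 = 6: mulch_depth = (6 - 3) / 1 = 3.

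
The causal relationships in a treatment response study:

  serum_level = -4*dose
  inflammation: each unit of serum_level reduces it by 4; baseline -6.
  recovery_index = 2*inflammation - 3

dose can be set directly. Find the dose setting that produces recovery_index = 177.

Substituting into the inflammation equation gives inflammation = 16*dose - 6.
This gives recovery_index = 32*dose - 15.
Solve 32*dose - 15 = 177: dose = (177 + 15) / 32 = 6.

dose = 6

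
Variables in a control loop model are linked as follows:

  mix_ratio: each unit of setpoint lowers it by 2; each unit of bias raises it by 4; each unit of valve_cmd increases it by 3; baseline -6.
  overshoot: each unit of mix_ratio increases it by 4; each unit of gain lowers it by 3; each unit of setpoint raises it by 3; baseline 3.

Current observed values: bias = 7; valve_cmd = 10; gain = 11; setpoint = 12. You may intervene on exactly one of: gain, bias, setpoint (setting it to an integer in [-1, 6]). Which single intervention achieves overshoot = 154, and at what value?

set gain = -1

Intervening on gain: with other inputs at their observed values, overshoot = -3*gain + 151. Solving for 154 gives gain = -1, within [-1, 6].
Intervening on bias: overshoot = 16*bias + 6. Reaching 154 requires bias = 37/4, not an integer.
Intervening on setpoint: overshoot = -5*setpoint + 178. Reaching 154 requires setpoint = 24/5, not an integer.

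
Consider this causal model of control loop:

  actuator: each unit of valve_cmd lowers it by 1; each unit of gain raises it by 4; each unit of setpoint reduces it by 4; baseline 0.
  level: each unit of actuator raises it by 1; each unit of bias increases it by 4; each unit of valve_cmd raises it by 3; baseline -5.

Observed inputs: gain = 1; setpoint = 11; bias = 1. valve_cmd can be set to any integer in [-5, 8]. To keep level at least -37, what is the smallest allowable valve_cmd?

Substituting into the actuator equation gives actuator = -valve_cmd - 40.
Substituting into the level equation gives level = 2*valve_cmd - 41.
Require 2*valve_cmd - 41 ≥ -37, so valve_cmd ≥ 2.
The smallest integer in [-5, 8] satisfying this is 2.

valve_cmd = 2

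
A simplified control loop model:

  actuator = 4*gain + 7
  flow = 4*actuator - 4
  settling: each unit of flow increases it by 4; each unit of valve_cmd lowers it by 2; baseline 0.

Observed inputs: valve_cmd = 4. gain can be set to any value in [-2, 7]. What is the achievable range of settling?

Substituting into the flow equation gives flow = 16*gain + 24.
So settling = 64*gain + 88.
Linear in gain, so extremes are at the endpoints: gain = -2 gives settling = -40; gain = 7 gives settling = 536.

-40 to 536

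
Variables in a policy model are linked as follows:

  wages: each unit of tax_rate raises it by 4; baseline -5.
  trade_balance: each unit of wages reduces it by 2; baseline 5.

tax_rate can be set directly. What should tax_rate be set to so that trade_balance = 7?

Substituting into the trade_balance equation gives trade_balance = -8*tax_rate + 15.
Solve -8*tax_rate + 15 = 7: tax_rate = (7 - 15) / -8 = 1.

tax_rate = 1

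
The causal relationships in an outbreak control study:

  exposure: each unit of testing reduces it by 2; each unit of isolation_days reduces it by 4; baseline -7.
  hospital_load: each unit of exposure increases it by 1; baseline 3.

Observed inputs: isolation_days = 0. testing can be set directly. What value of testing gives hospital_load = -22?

Substituting into the exposure equation gives exposure = -2*testing - 7.
hospital_load becomes -2*testing - 4.
Solve -2*testing - 4 = -22: testing = (-22 + 4) / -2 = 9.

testing = 9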